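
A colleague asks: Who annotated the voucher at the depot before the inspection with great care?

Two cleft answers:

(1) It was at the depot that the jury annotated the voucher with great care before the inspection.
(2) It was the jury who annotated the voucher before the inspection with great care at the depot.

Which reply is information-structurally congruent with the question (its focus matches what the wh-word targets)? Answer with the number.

2

The question word "who" targets the subject (agent).
Option (1) clefts "at the depot" — the location, not what was asked.
Option (2) clefts "the jury" — that matches what the question asks about.
So the congruent reply is (2).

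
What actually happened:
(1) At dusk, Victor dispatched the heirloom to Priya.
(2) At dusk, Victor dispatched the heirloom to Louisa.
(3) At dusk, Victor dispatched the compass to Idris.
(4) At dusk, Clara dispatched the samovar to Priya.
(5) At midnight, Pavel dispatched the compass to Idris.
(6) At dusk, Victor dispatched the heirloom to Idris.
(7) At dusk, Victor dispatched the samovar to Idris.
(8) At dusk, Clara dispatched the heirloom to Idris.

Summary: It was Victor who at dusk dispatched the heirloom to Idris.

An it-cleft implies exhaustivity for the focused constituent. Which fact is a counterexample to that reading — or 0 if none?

8

The cleft puts "Victor" in focus and presupposes the open proposition with the heirloom as thing and Idris as recipient and at dusk as setting.
The exhaustive reading says no other agent fits that background.
But fact (8) also has the heirloom as thing and Idris as recipient and at dusk as setting, with agent = Clara — so the exhaustive reading fails.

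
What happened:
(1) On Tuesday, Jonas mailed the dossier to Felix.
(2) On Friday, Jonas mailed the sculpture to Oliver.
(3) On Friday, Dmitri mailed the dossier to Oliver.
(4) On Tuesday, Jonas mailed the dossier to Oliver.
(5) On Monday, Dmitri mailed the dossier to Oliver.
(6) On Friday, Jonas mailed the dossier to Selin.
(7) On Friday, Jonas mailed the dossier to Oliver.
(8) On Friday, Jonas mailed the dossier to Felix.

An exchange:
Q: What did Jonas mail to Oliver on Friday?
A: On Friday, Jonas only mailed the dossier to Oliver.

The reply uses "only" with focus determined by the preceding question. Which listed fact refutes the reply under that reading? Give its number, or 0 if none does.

2

Answering "What did ...?" puts focus on the thing — here, "the dossier".
So "only" ranges over things; the rest (same agent, recipient, setting (Jonas / Oliver / on Friday)) is presupposed.
Fact (2) shares the background with a different thing (the sculpture) — counterexample.
(Fact (4) would refute a reading with focus on the setting — but that is not what the question asks.)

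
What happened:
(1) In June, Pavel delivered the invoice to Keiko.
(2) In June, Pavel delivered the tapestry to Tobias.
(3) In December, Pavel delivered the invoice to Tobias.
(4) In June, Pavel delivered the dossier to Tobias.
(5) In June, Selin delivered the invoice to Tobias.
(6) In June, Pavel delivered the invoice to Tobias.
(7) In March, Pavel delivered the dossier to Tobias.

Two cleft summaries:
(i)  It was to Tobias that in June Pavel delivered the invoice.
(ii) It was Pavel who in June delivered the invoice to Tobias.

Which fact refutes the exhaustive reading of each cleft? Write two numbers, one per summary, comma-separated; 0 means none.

Summary (i) focuses "Tobias" (the recipient); background Pavel as agent and the invoice as thing and in June as setting. Fact (1) matches that background with recipient = Keiko — refutes (i).
Summary (ii) focuses "Pavel" (the agent); background the invoice as thing and Tobias as recipient and in June as setting. Fact (5) matches that background with agent = Selin — refutes (ii).

1, 5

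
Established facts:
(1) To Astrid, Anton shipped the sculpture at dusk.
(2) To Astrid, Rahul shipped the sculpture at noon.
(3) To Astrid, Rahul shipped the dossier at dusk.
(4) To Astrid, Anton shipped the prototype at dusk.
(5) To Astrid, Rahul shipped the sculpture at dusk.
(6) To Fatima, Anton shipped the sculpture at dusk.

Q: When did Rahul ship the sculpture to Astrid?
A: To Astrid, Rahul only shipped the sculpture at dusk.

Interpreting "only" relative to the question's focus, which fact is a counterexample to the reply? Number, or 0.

The question "When did ...?" targets the setting, so in the reply the focus falls on "at dusk".
So "only" ranges over settings; the rest (agent = Rahul, thing = the sculpture, recipient = Astrid) is presupposed.
Fact (2) shares the background with a different setting (at noon) — counterexample.
(Fact (3) would refute a reading with focus on the thing — but that is not what the question asks.)

2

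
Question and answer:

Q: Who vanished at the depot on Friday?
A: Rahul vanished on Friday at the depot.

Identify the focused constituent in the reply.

The wh-word "who" asks about the subject (agent).
In the answer, "on Friday" and "at the depot" are given — repeated from the question.
The constituent filling the subject (agent) gap is "Rahul"; that is the focus and would carry nuclear stress.

Rahul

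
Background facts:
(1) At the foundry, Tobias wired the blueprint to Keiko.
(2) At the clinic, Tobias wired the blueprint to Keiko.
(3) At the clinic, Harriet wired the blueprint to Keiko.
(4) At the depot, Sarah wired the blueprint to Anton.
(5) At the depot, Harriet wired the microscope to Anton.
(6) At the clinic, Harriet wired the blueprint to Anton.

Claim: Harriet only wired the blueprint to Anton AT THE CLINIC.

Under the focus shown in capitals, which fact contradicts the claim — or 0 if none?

0

The capitals mark "at the clinic" as focus. So "only" rules out other settings, with the rest (Harriet as agent and the blueprint as thing and Anton as recipient) as background.
Every other fact changes something in the background, not just the setting. Nothing refutes the claim.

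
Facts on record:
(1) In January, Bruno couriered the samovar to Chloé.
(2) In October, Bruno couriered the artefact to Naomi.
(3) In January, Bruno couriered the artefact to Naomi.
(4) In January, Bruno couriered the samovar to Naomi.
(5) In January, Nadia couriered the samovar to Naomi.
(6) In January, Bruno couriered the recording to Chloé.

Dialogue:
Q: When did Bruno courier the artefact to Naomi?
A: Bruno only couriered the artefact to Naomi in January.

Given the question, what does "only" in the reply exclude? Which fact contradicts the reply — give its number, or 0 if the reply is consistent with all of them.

Answering "When did ...?" puts focus on the setting — here, "in January".
So "only" ranges over settings; the rest (agent = Bruno, thing = the artefact, recipient = Naomi) is presupposed.
Fact (2) shares the background with a different setting (in October) — counterexample.
(Fact (4) would refute a reading with focus on the thing — but that is not what the question asks.)

2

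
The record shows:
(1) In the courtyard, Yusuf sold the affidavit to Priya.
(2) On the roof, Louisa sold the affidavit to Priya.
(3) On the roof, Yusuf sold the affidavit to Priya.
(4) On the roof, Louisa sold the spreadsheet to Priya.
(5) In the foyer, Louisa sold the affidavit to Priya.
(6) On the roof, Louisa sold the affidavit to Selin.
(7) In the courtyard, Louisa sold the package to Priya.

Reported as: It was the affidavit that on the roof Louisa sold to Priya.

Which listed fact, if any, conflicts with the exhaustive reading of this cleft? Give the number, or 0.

4

Focus of the cleft: "the affidavit" (the thing). Presupposed background: Louisa as agent and Priya as recipient and on the roof as setting.
Exhaustivity: the affidavit is the only thing satisfying that background.
Fact (4) shares the background but with thing = the spreadsheet; exhaustivity is violated.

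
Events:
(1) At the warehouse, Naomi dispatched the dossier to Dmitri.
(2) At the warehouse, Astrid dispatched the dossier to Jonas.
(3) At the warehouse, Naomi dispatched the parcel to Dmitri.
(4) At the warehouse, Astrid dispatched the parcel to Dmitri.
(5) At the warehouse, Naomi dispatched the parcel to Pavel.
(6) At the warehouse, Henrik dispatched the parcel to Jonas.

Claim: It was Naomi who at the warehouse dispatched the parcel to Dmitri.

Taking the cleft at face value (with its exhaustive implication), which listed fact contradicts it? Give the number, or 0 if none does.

4

Focus of the cleft: "Naomi" (the agent). Presupposed background: thing = the parcel, recipient = Dmitri, setting = at the warehouse.
Exhaustivity: Naomi is the only agent satisfying that background.
But fact (4) also has thing = the parcel, recipient = Dmitri, setting = at the warehouse, with agent = Astrid — so the exhaustive reading fails.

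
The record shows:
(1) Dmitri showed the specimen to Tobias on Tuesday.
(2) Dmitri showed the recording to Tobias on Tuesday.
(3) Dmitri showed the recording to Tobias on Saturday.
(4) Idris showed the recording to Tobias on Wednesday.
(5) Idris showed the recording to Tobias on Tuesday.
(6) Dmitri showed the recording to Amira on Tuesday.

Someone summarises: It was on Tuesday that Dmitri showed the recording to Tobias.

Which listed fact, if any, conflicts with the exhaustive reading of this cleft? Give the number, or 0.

3

Focus of the cleft: "on Tuesday" (the setting). Presupposed background: Dmitri as agent and the recording as thing and Tobias as recipient.
The exhaustive reading says no other setting fits that background.
But fact (3) also has Dmitri as agent and the recording as thing and Tobias as recipient, with setting = on Saturday — so the exhaustive reading fails.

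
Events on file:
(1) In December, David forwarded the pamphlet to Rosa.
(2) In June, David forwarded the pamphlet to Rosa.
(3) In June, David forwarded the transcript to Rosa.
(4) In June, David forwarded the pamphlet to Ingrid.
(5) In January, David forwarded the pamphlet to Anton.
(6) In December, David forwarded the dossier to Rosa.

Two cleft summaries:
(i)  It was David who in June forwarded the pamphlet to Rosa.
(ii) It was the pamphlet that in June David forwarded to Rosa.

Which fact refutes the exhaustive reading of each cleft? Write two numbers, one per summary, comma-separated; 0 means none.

Summary (i) focuses "David" (the agent); background the pamphlet as thing and Rosa as recipient and in June as setting. No fact matches that background with a different agent, so 0.
Summary (ii) focuses "the pamphlet" (the thing); background David as agent and Rosa as recipient and in June as setting. Fact (3) matches that background with thing = the transcript — refutes (ii).

0, 3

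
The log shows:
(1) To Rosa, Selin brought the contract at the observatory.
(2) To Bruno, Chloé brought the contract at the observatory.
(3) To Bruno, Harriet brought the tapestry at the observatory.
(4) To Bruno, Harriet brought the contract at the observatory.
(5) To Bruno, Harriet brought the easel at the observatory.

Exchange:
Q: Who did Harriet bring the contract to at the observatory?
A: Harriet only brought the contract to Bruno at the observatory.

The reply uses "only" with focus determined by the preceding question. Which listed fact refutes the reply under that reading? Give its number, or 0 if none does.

The question "Who did ... to ...?" targets the recipient, so in the reply the focus falls on "Bruno".
"Only" then excludes alternative recipients while the background — agent = Harriet, thing = the contract, setting = at the observatory — is held fixed.
No listed fact shares that background with another recipient. Nothing contradicts the reply.
(Fact (3) would refute a reading with focus on the thing — but that is not what the question asks.)

0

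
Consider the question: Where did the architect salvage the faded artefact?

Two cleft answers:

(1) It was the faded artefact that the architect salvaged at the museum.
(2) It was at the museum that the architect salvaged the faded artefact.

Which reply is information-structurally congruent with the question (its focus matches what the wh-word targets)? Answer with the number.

The question word "where" targets the location.
Option (1) clefts "the faded artefact" — the direct object, not what was asked.
Option (2) clefts "at the museum" — that matches what the question asks about.
So the congruent reply is (2).

2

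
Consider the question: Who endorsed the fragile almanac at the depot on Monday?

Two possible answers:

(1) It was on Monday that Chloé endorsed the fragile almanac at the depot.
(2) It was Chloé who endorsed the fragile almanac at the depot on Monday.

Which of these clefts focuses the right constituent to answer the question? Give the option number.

The question word "who" targets the subject (agent).
Option (1) clefts "on Monday" — the time, not what was asked.
Option (2) clefts "Chloé" — that matches what the question asks about.
So the congruent reply is (2).

2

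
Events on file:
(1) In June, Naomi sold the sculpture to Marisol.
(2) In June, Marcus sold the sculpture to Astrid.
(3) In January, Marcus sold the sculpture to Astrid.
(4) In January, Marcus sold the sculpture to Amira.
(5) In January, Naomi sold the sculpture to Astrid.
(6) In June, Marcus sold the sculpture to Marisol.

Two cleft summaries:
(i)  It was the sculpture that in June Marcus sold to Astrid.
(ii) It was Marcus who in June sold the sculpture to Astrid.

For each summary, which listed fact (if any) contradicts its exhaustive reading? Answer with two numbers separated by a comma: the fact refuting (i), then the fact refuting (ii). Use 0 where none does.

0, 0

(i): focus "the sculpture". No fact shares same agent, recipient, setting (Marcus / Astrid / in June) with a different thing. 0.
(ii): focus "Marcus". No fact shares same thing, recipient, setting (the sculpture / Astrid / in June) with a different agent. 0.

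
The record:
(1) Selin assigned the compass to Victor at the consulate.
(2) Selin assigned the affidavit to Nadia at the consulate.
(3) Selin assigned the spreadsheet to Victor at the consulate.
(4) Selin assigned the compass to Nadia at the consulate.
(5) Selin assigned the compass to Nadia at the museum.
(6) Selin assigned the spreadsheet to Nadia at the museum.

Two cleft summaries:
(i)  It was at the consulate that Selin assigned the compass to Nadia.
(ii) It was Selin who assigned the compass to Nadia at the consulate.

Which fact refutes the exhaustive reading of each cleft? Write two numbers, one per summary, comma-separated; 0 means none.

5, 0

(i): focus "at the consulate". Looking for same agent, thing, recipient (Selin / the compass / Nadia) with some other setting — fact (5) has at the museum there. Refuted.
(ii): focus "Selin". No fact shares same thing, recipient, setting (the compass / Nadia / at the consulate) with a different agent. 0.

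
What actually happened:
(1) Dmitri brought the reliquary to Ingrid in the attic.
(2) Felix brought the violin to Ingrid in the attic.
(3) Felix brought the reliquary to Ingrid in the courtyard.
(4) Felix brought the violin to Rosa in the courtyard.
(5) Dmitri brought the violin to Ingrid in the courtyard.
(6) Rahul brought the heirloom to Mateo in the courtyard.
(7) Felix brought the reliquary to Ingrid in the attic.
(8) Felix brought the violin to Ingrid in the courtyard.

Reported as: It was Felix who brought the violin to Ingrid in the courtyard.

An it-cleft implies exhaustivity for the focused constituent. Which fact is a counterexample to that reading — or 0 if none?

5

Focus of the cleft: "Felix" (the agent). Presupposed background: thing = the violin, recipient = Ingrid, setting = in the courtyard.
The exhaustive reading says no other agent fits that background.
Fact (5) shares the background but with agent = Dmitri; exhaustivity is violated.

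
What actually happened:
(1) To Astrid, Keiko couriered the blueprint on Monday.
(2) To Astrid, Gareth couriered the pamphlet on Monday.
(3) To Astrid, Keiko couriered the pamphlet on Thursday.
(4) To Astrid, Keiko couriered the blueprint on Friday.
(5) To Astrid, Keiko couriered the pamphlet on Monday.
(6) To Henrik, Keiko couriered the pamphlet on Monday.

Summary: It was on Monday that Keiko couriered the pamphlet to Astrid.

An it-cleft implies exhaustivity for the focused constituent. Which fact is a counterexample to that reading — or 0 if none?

3

The cleft puts "on Monday" in focus and presupposes the open proposition with same agent, thing, recipient (Keiko / the pamphlet / Astrid).
Exhaustivity: on Monday is the only setting satisfying that background.
Fact (3) shares the background but with setting = on Thursday; exhaustivity is violated.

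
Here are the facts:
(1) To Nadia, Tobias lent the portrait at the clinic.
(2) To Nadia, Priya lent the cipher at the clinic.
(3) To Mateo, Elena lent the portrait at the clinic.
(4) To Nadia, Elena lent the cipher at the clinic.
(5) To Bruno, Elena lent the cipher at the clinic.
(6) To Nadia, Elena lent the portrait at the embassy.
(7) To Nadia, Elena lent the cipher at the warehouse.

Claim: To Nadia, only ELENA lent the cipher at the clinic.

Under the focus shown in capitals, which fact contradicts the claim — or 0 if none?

2

The capitals mark "Elena" as focus. So "only" rules out other agents, with the rest (the cipher as thing and Nadia as recipient and at the clinic as setting) as background.
Fact (2) matches on the cipher as thing and Nadia as recipient and at the clinic as setting, but has agent = Priya instead. That refutes the claim.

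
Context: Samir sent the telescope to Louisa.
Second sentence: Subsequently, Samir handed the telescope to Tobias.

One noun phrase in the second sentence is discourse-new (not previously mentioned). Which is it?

Tobias

"Samir" and "the telescope" in the second sentence are given — already mentioned in the context.
"Tobias" has no antecedent in the context; it is discourse-new.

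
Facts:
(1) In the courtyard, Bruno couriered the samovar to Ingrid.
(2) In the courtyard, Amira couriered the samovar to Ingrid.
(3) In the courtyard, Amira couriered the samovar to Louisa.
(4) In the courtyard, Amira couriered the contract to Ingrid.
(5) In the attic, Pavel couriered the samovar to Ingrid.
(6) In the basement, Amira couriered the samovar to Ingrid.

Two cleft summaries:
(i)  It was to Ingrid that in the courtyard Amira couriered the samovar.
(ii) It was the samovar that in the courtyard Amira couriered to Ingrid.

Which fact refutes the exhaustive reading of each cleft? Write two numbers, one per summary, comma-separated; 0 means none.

(i): focus "Ingrid". Looking for same agent, thing, setting (Amira / the samovar / in the courtyard) with some other recipient — fact (3) has Louisa there. Refuted.
(ii): focus "the samovar". Looking for same agent, recipient, setting (Amira / Ingrid / in the courtyard) with some other thing — fact (4) has the contract there. Refuted.

3, 4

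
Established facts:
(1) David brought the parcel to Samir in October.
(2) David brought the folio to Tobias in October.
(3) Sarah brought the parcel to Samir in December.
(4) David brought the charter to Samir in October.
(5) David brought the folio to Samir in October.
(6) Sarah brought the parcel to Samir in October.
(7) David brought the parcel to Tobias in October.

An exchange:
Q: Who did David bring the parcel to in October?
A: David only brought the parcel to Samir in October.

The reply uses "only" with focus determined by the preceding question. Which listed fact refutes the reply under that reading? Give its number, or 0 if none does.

7

The question "Who did ... to ...?" targets the recipient, so in the reply the focus falls on "Samir".
So "only" ranges over recipients; the rest (David as agent and the parcel as thing and in October as setting) is presupposed.
Fact (7) keeps David as agent and the parcel as thing and in October as setting but has recipient = Tobias; that refutes the reply.
(Fact (4) would refute a reading with focus on the thing — but that is not what the question asks.)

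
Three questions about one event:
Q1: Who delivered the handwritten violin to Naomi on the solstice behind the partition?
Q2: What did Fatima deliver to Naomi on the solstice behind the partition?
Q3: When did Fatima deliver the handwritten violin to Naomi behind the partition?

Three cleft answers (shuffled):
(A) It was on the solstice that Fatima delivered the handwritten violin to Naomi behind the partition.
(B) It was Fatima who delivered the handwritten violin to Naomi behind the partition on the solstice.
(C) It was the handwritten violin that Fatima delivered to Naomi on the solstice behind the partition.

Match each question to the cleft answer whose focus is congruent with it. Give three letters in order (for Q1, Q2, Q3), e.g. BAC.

BCA

Q1 asks about the subject (agent); cleft (B) focuses "Fatima", which is the subject (agent) — so Q1 → B.
Q2 asks about the direct object; cleft (C) focuses "the handwritten violin", which is the direct object — so Q2 → C.
Q3 asks about the time; cleft (A) focuses "on the solstice", which is the time — so Q3 → A.
Mapping: Q1→B, Q2→C, Q3→A.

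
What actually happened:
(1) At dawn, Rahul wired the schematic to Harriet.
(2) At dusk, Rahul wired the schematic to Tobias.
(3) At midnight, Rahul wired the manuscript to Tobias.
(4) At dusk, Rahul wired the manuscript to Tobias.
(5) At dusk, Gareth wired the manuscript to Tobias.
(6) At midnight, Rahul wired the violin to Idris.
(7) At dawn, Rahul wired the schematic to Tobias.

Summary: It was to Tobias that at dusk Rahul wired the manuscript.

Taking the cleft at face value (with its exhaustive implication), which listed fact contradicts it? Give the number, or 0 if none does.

0

The cleft puts "Tobias" in focus and presupposes the open proposition with same agent, thing, setting (Rahul / the manuscript / at dusk).
Exhaustivity: Tobias is the only recipient satisfying that background.
Every other fact differs from the presupposition on some backgrounded slot, so none challenges the exhaustivity.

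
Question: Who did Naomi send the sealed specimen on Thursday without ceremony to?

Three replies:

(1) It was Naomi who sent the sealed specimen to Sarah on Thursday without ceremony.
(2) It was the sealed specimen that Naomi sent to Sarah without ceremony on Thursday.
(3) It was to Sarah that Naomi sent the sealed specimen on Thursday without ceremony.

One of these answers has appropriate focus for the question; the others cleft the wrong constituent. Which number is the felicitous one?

3

The question word "who" targets the recipient.
Option (1) clefts "Naomi" — the subject (agent), not what was asked.
Option (2) clefts "the sealed specimen" — the direct object, not what was asked.
Option (3) clefts "to Sarah" — that matches what the question asks about.
So the congruent reply is (3).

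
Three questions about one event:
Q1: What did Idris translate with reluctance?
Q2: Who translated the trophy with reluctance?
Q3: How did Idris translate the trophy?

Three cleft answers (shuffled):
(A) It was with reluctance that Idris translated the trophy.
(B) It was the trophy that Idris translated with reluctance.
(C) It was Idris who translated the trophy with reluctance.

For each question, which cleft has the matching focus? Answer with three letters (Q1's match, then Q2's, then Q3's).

Q1 asks about the direct object; cleft (B) focuses "the trophy", which is the direct object — so Q1 → B.
Q2 asks about the subject (agent); cleft (C) focuses "Idris", which is the subject (agent) — so Q2 → C.
Q3 asks about the manner; cleft (A) focuses "with reluctance", which is the manner — so Q3 → A.
Mapping: Q1→B, Q2→C, Q3→A.

BCA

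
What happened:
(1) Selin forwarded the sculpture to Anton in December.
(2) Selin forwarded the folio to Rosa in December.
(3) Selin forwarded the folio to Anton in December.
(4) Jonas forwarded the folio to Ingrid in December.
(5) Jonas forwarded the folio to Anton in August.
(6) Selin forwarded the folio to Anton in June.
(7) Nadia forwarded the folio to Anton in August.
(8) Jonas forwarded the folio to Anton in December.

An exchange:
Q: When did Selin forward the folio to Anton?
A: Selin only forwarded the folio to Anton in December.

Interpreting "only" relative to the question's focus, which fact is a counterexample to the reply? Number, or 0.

6

Answering "When did ...?" puts focus on the setting — here, "in December".
"Only" then excludes alternative settings while the background — agent = Selin, thing = the folio, recipient = Anton — is held fixed.
Fact (6) shares the background with a different setting (in June) — counterexample.
(Fact (2) would refute a reading with focus on the recipient — but that is not what the question asks.)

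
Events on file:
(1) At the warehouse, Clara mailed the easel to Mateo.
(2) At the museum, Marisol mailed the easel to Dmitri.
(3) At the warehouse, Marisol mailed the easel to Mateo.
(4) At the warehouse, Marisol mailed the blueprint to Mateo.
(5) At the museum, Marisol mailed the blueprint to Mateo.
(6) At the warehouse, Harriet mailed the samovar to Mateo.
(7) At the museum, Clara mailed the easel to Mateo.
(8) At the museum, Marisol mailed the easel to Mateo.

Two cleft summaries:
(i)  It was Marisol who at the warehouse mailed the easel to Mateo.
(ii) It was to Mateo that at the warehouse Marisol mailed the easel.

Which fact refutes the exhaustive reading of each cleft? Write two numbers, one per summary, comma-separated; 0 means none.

Summary (i) focuses "Marisol" (the agent); background thing = the easel, recipient = Mateo, setting = at the warehouse. Fact (1) matches that background with agent = Clara — refutes (i).
Summary (ii) focuses "Mateo" (the recipient); background agent = Marisol, thing = the easel, setting = at the warehouse. No fact matches that background with a different recipient, so 0.

1, 0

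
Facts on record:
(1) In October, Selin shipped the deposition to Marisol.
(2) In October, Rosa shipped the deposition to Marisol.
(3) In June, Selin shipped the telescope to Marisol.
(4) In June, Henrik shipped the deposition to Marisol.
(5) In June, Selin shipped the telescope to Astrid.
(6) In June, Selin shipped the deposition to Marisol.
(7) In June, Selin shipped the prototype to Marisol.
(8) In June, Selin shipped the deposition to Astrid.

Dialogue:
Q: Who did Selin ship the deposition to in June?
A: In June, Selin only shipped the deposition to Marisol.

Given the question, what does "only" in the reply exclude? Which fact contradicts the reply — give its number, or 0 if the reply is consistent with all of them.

8

Answering "Who did ... to ...?" puts focus on the recipient — here, "Marisol".
So "only" ranges over recipients; the rest (same agent, thing, setting (Selin / the deposition / in June)) is presupposed.
Fact (8) keeps same agent, thing, setting (Selin / the deposition / in June) but has recipient = Astrid; that refutes the reply.
(Fact (3) would refute a reading with focus on the thing — but that is not what the question asks.)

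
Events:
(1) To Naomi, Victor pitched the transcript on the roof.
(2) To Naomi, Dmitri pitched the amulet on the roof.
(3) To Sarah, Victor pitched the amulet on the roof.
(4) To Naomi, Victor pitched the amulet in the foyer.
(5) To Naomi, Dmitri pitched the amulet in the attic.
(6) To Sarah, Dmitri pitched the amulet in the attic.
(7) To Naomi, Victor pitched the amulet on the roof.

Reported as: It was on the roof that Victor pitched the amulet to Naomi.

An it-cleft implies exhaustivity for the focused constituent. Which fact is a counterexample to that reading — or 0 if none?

4

The cleft puts "on the roof" in focus and presupposes the open proposition with same agent, thing, recipient (Victor / the amulet / Naomi).
The exhaustive reading says no other setting fits that background.
Fact (4) shares the background but with setting = in the foyer; exhaustivity is violated.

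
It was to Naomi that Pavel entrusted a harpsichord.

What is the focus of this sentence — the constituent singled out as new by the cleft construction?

In an it-cleft "It was X that/who ...", the clefted constituent X is the focus; the that/who-clause expresses the presupposed open proposition.
Here the focus is "to Naomi". The backgrounded (presupposed) material includes "Pavel" and "a harpsichord".

to Naomi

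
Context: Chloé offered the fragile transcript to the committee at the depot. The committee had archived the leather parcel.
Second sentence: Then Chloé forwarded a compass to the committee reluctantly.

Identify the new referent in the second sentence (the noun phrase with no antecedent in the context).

a compass

"Chloé" and "the committee" in the second sentence are given — already mentioned in the context.
"a compass" has no antecedent in the context; it is discourse-new (the indefinite article also signals a new referent).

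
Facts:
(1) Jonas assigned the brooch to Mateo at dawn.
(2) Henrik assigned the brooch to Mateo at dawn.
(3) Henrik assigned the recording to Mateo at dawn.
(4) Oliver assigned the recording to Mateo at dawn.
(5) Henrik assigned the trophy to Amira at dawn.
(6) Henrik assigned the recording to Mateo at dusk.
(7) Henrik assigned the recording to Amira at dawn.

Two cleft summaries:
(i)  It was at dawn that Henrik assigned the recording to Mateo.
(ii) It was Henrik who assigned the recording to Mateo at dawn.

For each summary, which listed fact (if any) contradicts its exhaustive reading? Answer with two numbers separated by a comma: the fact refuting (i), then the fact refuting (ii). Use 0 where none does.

6, 4

(i): focus "at dawn". Looking for agent = Henrik, thing = the recording, recipient = Mateo with some other setting — fact (6) has at dusk there. Refuted.
(ii): focus "Henrik". Looking for thing = the recording, recipient = Mateo, setting = at dawn with some other agent — fact (4) has Oliver there. Refuted.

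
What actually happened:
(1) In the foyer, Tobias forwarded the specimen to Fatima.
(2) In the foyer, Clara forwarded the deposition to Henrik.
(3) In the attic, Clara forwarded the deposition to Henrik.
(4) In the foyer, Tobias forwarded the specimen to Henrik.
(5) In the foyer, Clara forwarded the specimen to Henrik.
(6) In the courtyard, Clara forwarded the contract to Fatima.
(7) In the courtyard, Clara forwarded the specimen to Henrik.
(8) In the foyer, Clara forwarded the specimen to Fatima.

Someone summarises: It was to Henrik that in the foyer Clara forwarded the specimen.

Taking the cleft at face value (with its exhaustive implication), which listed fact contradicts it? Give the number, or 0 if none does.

Focus of the cleft: "Henrik" (the recipient). Presupposed background: Clara as agent and the specimen as thing and in the foyer as setting.
The exhaustive reading says no other recipient fits that background.
Fact (8) shares the background but with recipient = Fatima; exhaustivity is violated.

8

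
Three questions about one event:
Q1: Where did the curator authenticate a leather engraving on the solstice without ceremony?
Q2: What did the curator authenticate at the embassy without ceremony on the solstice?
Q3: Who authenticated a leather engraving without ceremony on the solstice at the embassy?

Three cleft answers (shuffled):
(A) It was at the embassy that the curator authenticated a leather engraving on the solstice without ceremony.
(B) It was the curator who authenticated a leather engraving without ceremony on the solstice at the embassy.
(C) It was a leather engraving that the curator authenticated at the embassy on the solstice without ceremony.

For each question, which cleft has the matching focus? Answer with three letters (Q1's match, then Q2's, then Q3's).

ACB

Q1 asks about the location; cleft (A) focuses "at the embassy", which is the location — so Q1 → A.
Q2 asks about the direct object; cleft (C) focuses "a leather engraving", which is the direct object — so Q2 → C.
Q3 asks about the subject (agent); cleft (B) focuses "the curator", which is the subject (agent) — so Q3 → B.
Mapping: Q1→A, Q2→C, Q3→B.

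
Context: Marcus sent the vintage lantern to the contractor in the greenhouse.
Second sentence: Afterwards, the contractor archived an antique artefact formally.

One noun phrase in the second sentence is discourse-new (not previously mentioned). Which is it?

"the contractor" in the second sentence is given — already mentioned in the context.
"an antique artefact" has no antecedent in the context; it is discourse-new (the indefinite article also signals a new referent).

an antique artefact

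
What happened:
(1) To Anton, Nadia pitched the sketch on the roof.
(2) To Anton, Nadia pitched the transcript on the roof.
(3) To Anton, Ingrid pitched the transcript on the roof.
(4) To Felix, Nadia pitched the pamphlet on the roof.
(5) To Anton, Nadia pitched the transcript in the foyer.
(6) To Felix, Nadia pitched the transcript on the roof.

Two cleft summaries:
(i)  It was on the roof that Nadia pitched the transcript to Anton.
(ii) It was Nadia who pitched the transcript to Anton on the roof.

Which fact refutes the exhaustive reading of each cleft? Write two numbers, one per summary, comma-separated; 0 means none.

5, 3

Summary (i) focuses "on the roof" (the setting); background Nadia as agent and the transcript as thing and Anton as recipient. Fact (5) matches that background with setting = in the foyer — refutes (i).
Summary (ii) focuses "Nadia" (the agent); background the transcript as thing and Anton as recipient and on the roof as setting. Fact (3) matches that background with agent = Ingrid — refutes (ii).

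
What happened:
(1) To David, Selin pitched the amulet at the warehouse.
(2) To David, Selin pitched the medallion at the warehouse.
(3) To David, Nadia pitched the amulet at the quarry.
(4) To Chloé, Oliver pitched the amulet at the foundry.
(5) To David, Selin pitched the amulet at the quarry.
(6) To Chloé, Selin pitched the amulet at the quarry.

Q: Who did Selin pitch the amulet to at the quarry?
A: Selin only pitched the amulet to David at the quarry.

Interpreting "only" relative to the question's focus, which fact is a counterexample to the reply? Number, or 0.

Answering "Who did ... to ...?" puts focus on the recipient — here, "David".
So "only" ranges over recipients; the rest (Selin as agent and the amulet as thing and at the quarry as setting) is presupposed.
Fact (6) shares the background with a different recipient (Chloé) — counterexample.
(Fact (1) would refute a reading with focus on the setting — but that is not what the question asks.)

6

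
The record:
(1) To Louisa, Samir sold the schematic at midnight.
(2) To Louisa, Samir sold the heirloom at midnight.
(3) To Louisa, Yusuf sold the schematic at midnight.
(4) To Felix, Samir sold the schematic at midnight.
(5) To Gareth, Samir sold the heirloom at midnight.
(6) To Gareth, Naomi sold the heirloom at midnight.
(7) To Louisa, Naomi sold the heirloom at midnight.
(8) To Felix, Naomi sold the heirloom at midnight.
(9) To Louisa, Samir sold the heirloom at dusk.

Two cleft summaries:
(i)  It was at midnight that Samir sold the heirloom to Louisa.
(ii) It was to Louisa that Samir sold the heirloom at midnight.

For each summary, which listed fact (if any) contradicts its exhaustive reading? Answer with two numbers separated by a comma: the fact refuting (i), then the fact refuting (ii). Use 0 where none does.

9, 5

Summary (i) focuses "at midnight" (the setting); background agent = Samir, thing = the heirloom, recipient = Louisa. Fact (9) matches that background with setting = at dusk — refutes (i).
Summary (ii) focuses "Louisa" (the recipient); background agent = Samir, thing = the heirloom, setting = at midnight. Fact (5) matches that background with recipient = Gareth — refutes (ii).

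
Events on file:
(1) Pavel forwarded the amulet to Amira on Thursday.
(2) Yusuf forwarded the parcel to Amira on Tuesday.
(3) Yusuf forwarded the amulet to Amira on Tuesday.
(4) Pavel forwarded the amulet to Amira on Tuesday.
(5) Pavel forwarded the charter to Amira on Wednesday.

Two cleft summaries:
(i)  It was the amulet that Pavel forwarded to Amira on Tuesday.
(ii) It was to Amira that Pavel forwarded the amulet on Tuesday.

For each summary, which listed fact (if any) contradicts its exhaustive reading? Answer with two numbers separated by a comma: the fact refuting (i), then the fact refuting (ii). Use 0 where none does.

Summary (i) focuses "the amulet" (the thing); background agent = Pavel, recipient = Amira, setting = on Tuesday. No fact matches that background with a different thing, so 0.
Summary (ii) focuses "Amira" (the recipient); background agent = Pavel, thing = the amulet, setting = on Tuesday. No fact matches that background with a different recipient, so 0.

0, 0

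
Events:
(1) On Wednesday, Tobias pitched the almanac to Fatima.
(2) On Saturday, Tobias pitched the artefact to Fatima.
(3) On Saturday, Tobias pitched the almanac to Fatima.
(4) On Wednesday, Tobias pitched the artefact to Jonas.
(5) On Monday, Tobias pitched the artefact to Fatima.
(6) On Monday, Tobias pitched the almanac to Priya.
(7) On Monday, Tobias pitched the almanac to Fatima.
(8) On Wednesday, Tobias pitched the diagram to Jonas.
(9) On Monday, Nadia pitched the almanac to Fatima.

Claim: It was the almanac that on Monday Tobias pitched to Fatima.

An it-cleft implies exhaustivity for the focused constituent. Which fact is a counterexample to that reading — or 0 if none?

The cleft puts "the almanac" in focus and presupposes the open proposition with agent = Tobias, recipient = Fatima, setting = on Monday.
Exhaustivity: the almanac is the only thing satisfying that background.
Fact (5) shares the background but with thing = the artefact; exhaustivity is violated.

5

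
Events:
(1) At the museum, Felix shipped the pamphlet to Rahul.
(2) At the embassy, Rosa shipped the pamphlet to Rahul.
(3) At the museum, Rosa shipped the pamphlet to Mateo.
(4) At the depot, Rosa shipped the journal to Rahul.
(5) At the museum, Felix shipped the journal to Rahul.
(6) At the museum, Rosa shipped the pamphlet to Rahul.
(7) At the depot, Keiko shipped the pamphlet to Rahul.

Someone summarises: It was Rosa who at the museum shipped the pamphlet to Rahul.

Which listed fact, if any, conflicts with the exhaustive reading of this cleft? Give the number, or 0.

1

The cleft puts "Rosa" in focus and presupposes the open proposition with the pamphlet as thing and Rahul as recipient and at the museum as setting.
Exhaustivity: Rosa is the only agent satisfying that background.
Fact (1) shares the background but with agent = Felix; exhaustivity is violated.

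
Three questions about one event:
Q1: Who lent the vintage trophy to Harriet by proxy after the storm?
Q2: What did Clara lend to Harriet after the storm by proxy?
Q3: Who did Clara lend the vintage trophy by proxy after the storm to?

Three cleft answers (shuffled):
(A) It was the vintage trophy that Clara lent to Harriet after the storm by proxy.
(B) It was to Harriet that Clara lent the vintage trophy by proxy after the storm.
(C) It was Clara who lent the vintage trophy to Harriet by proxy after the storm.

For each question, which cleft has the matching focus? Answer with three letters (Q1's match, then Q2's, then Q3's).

Q1 asks about the subject (agent); cleft (C) focuses "Clara", which is the subject (agent) — so Q1 → C.
Q2 asks about the direct object; cleft (A) focuses "the vintage trophy", which is the direct object — so Q2 → A.
Q3 asks about the recipient; cleft (B) focuses "to Harriet", which is the recipient — so Q3 → B.
Mapping: Q1→C, Q2→A, Q3→B.

CAB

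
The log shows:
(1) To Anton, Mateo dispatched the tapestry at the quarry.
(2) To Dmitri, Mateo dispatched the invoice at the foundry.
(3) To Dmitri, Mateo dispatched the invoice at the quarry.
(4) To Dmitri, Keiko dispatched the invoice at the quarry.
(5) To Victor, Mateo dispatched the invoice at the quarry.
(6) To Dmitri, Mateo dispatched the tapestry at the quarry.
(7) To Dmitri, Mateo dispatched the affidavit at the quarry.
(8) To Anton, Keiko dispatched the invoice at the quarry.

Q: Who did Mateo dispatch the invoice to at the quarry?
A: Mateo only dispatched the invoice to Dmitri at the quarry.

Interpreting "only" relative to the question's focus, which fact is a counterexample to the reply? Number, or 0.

5

The question "Who did ... to ...?" targets the recipient, so in the reply the focus falls on "Dmitri".
So "only" ranges over recipients; the rest (agent = Mateo, thing = the invoice, setting = at the quarry) is presupposed.
Fact (5) shares the background with a different recipient (Victor) — counterexample.
(Fact (2) would refute a reading with focus on the setting — but that is not what the question asks.)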